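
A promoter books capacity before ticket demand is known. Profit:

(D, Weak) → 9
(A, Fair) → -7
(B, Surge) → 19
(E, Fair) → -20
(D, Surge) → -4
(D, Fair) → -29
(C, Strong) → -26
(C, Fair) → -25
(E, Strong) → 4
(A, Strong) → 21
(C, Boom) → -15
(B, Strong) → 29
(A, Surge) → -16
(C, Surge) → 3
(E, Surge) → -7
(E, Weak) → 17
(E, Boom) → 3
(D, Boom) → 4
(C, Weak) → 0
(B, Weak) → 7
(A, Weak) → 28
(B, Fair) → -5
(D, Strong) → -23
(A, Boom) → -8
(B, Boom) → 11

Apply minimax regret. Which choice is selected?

Column bests: Weak=28, Fair=-5, Strong=29, Boom=11, Surge=19.
A regrets: 0, 2, 8, 19, 35 → max 35
B regrets: 21, 0, 0, 0, 0 → max 21
C regrets: 28, 20, 55, 26, 16 → max 55
D regrets: 19, 24, 52, 7, 23 → max 52
E regrets: 11, 15, 25, 8, 26 → max 26
Smallest max regret = 21 → B.

B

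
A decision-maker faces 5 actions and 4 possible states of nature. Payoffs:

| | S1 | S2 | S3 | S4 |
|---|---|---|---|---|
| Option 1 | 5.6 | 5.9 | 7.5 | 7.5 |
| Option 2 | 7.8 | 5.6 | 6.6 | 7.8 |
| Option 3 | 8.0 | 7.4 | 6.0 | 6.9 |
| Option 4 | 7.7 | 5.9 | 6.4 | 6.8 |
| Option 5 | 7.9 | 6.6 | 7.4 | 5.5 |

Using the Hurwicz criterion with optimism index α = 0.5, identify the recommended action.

Option 1: 0.5·7.5 + 0.5·5.6 = 6.55
Option 2: 0.5·7.8 + 0.5·5.6 = 6.7
Option 3: 0.5·8.0 + 0.5·6.0 = 7
Option 4: 0.5·7.7 + 0.5·5.9 = 6.8
Option 5: 0.5·7.9 + 0.5·5.5 = 6.7
Highest Hurwicz score = 7 → Option 3.

Option 3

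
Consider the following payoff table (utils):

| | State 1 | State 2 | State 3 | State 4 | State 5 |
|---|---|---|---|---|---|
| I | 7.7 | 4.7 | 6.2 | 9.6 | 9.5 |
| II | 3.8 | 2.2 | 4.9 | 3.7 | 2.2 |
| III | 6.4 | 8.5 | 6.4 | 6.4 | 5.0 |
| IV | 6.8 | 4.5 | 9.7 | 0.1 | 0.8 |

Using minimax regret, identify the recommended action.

I

Column bests: State 1=7.7, State 2=8.5, State 3=9.7, State 4=9.6, State 5=9.5.
I regrets: 0.0, 3.8, 3.5, 0.0, 0.0 → max 3.8
II regrets: 3.9, 6.3, 4.8, 5.9, 7.3 → max 7.3
III regrets: 1.3, 0.0, 3.3, 3.2, 4.5 → max 4.5
IV regrets: 0.9, 4.0, 0.0, 9.5, 8.7 → max 9.5
Smallest max regret = 3.8 → I.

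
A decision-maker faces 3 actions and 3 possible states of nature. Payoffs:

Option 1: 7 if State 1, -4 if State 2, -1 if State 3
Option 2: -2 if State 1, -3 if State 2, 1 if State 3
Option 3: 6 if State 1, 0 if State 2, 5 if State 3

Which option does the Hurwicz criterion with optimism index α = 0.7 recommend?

Option 3

Option 1: 0.7·7 + 0.3·(-4) = 3.7
Option 2: 0.7·1 + 0.3·(-3) = -0.2
Option 3: 0.7·6 + 0.3·0 = 4.2
Highest Hurwicz score = 4.2 → Option 3.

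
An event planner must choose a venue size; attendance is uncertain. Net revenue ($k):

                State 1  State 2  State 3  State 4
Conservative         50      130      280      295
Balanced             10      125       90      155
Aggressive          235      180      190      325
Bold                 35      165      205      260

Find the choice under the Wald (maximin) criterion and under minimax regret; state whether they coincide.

maximin → Aggressive; minimax regret → Aggressive (agree)

Row minima: Conservative=50, Balanced=10, Aggressive=180, Bold=35
Best worst-case = 180 → Aggressive.
Column bests: State 1=235, State 2=180, State 3=280, State 4=325.
Conservative regrets: 185, 50, 0, 30 → max 185
Balanced regrets: 225, 55, 190, 170 → max 225
Aggressive regrets: 0, 0, 90, 0 → max 90
Bold regrets: 200, 15, 75, 65 → max 200
Smallest max regret = 90 → Aggressive.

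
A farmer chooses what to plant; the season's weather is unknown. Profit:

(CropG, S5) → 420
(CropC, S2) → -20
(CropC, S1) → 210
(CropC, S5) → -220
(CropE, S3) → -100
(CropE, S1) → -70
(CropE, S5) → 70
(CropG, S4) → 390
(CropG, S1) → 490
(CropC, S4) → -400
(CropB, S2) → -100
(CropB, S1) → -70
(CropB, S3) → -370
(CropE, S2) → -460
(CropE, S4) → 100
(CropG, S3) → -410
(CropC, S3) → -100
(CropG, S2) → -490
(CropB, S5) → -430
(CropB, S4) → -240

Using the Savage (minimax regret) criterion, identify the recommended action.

CropG

Column bests: S1=490, S2=-20, S3=-100, S4=390, S5=420.
CropB regrets: 560, 80, 270, 630, 850 → max 850
CropE regrets: 560, 440, 0, 290, 350 → max 560
CropC regrets: 280, 0, 0, 790, 640 → max 790
CropG regrets: 0, 470, 310, 0, 0 → max 470
Smallest max regret = 470 → CropG.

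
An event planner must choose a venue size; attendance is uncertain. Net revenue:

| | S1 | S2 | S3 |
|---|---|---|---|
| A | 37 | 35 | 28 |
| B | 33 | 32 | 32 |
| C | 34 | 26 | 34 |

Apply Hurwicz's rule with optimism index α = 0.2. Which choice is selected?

A: 0.2·37 + 0.8·28 = 29.8
B: 0.2·33 + 0.8·32 = 32.2
C: 0.2·34 + 0.8·26 = 27.6
Highest Hurwicz score = 32.2 → B.

B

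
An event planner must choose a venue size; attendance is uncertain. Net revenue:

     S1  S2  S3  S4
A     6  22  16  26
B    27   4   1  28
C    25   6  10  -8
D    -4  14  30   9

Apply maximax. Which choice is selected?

Row maxima: A=26, B=28, C=25, D=30
Best best-case = 30 → D.

D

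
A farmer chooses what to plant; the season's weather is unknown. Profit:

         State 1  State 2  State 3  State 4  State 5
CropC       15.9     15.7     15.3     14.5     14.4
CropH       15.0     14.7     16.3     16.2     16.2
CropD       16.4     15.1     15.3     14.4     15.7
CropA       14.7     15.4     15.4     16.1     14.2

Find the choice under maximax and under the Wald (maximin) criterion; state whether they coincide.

Row maxima: CropC=15.9, CropH=16.3, CropD=16.4, CropA=16.1
Best best-case = 16.4 → CropD.
Row minima: CropC=14.4, CropH=14.7, CropD=14.4, CropA=14.2
Best worst-case = 14.7 → CropH.

maximax → CropD; maximin → CropH (disagree)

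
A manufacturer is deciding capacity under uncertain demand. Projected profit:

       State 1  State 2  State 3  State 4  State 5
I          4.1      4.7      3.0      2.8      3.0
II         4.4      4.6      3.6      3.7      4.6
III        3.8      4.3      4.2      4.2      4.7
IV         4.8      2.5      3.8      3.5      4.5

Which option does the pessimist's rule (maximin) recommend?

III

Row minima: I=2.8, II=3.6, III=3.8, IV=2.5
Best worst-case = 3.8 → III.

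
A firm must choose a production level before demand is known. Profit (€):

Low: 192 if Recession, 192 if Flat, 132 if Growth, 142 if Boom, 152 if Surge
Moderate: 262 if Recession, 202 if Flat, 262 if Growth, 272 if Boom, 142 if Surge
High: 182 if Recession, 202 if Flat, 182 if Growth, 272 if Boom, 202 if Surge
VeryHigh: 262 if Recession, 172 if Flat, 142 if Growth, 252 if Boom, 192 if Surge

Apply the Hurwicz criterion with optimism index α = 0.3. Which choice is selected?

Low: 0.3·192 + 0.7·132 = 150
Moderate: 0.3·272 + 0.7·142 = 181
High: 0.3·272 + 0.7·182 = 209
VeryHigh: 0.3·262 + 0.7·142 = 178
Highest Hurwicz score = 209 → High.

High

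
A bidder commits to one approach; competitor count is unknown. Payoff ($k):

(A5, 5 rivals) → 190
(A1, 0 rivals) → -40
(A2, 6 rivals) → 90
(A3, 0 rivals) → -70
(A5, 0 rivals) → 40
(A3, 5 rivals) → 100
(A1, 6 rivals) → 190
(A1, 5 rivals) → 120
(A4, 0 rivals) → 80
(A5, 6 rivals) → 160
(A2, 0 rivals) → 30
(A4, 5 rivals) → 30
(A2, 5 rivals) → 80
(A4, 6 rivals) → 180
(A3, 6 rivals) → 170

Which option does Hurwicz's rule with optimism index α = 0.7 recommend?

A1: 0.7·190 + 0.3·(-40) = 121
A2: 0.7·90 + 0.3·30 = 72
A3: 0.7·170 + 0.3·(-70) = 98
A4: 0.7·180 + 0.3·30 = 135
A5: 0.7·190 + 0.3·40 = 145
Highest Hurwicz score = 145 → A5.

A5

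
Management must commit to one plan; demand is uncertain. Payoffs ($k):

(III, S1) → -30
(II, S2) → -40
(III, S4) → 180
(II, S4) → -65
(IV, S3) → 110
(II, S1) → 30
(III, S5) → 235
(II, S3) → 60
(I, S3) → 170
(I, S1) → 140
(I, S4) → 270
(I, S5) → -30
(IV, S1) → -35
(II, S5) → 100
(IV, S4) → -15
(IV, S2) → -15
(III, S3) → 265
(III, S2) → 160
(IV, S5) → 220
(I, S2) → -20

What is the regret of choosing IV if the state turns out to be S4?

Best payoff under S4 is 270.
Regret = 270 − (-15) = 285.

285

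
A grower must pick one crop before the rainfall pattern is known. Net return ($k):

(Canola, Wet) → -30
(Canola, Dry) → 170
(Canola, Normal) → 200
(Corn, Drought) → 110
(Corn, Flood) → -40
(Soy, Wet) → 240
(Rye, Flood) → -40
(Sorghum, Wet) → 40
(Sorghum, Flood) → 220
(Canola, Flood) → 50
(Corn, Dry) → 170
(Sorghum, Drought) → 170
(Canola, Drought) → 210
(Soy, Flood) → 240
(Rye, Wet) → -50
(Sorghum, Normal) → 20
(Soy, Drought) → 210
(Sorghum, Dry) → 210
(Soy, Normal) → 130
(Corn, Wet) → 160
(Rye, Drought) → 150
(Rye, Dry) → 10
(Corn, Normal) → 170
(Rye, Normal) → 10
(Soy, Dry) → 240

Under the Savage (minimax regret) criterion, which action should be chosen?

Column bests: Drought=210, Dry=240, Normal=200, Wet=240, Flood=240.
Corn regrets: 100, 70, 30, 80, 280 → max 280
Soy regrets: 0, 0, 70, 0, 0 → max 70
Canola regrets: 0, 70, 0, 270, 190 → max 270
Sorghum regrets: 40, 30, 180, 200, 20 → max 200
Rye regrets: 60, 230, 190, 290, 280 → max 290
Smallest max regret = 70 → Soy.

Soy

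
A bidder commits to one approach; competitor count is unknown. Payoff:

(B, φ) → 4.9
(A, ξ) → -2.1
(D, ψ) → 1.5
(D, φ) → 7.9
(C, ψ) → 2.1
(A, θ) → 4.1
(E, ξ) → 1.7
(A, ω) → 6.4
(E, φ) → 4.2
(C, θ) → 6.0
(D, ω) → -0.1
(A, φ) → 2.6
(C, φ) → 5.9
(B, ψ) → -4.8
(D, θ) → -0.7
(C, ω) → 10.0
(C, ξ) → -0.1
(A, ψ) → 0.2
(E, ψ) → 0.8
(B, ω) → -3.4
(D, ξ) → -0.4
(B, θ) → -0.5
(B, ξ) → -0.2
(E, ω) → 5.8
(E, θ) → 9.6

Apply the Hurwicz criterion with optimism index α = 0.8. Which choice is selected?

C

A: 0.8·6.4 + 0.2·(-2.1) = 4.7
B: 0.8·4.9 + 0.2·(-4.8) = 2.96
C: 0.8·10.0 + 0.2·(-0.1) = 7.98
D: 0.8·7.9 + 0.2·(-0.7) = 6.18
E: 0.8·9.6 + 0.2·0.8 = 7.84
Highest Hurwicz score = 7.98 → C.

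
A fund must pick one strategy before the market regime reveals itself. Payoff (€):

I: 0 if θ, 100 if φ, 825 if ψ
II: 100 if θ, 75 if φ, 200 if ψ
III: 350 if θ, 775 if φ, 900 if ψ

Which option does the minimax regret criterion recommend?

Column bests: θ=350, φ=775, ψ=900.
I regrets: 350, 675, 75 → max 675
II regrets: 250, 700, 700 → max 700
III regrets: 0, 0, 0 → max 0
Smallest max regret = 0 → III.

III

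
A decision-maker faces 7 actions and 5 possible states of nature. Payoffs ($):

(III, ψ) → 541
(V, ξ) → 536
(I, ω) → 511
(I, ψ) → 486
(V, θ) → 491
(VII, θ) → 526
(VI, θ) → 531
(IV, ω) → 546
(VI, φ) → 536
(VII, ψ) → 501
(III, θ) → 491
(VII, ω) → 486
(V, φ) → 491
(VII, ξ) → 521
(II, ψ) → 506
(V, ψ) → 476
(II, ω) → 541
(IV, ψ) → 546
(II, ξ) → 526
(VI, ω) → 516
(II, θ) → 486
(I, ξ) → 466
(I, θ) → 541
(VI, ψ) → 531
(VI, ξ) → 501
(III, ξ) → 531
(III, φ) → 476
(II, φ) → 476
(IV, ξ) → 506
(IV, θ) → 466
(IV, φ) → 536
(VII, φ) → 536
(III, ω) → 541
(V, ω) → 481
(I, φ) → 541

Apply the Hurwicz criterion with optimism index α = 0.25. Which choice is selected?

VI

I: 0.25·541 + 0.75·466 = 484.75
II: 0.25·541 + 0.75·476 = 492.25
III: 0.25·541 + 0.75·476 = 492.25
IV: 0.25·546 + 0.75·466 = 486
V: 0.25·536 + 0.75·476 = 491
VI: 0.25·536 + 0.75·501 = 509.75
VII: 0.25·536 + 0.75·486 = 498.5
Highest Hurwicz score = 509.75 → VI.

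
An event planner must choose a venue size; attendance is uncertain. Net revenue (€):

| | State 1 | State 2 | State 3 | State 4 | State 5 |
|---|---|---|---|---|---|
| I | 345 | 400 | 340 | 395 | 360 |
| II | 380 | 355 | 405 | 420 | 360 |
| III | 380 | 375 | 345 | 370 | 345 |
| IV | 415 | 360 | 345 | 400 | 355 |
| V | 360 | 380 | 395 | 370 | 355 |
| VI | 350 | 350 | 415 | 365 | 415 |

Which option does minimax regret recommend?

Column bests: State 1=415, State 2=400, State 3=415, State 4=420, State 5=415.
I regrets: 70, 0, 75, 25, 55 → max 75
II regrets: 35, 45, 10, 0, 55 → max 55
III regrets: 35, 25, 70, 50, 70 → max 70
IV regrets: 0, 40, 70, 20, 60 → max 70
V regrets: 55, 20, 20, 50, 60 → max 60
VI regrets: 65, 50, 0, 55, 0 → max 65
Smallest max regret = 55 → II.

II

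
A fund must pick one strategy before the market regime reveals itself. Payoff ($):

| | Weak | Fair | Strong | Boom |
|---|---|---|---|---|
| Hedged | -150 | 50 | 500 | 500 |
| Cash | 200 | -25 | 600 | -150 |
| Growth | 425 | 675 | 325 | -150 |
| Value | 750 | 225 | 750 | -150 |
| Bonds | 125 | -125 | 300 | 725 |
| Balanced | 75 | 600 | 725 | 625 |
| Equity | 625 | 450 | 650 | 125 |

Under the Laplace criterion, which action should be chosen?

Row averages: Hedged=225, Cash=156.25, Growth=318.75, Value=393.75, Bonds=256.25, Balanced=506.25, Equity=462.5
Highest average = 506.25 → Balanced.

Balanced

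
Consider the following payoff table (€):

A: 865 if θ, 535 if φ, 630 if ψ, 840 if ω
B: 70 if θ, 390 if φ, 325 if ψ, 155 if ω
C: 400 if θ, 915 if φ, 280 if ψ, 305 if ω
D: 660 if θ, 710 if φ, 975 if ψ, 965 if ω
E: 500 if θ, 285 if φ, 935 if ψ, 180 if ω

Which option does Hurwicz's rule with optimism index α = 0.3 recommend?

A: 0.3·865 + 0.7·535 = 634
B: 0.3·390 + 0.7·70 = 166
C: 0.3·915 + 0.7·280 = 470.5
D: 0.3·975 + 0.7·660 = 754.5
E: 0.3·935 + 0.7·180 = 406.5
Highest Hurwicz score = 754.5 → D.

D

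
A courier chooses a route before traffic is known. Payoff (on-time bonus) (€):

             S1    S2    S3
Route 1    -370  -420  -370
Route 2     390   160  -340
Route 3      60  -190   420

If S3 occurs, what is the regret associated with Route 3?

Best payoff under S3 is 420.
Regret = 420 − 420 = 0.

0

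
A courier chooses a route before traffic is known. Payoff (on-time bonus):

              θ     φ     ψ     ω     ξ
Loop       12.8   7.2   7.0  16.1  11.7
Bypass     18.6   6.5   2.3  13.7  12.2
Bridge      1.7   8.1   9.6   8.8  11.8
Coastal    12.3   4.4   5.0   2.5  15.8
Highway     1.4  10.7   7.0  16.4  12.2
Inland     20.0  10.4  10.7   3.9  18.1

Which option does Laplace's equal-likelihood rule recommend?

Row averages: Loop=10.96, Bypass=10.66, Bridge=8, Coastal=8, Highway=9.54, Inland=12.62
Highest average = 12.62 → Inland.

Inland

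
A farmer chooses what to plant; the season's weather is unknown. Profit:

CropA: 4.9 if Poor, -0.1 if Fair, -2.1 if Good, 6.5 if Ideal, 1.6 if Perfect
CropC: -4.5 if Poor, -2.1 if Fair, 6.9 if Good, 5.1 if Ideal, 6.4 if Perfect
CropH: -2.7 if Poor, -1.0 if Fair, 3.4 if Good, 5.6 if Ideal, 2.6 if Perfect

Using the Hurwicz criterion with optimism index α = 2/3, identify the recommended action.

CropA: 2/3·6.5 + 1/3·(-2.1) = 109/30
CropC: 2/3·6.9 + 1/3·(-4.5) = 3.1
CropH: 2/3·5.6 + 1/3·(-2.7) = 17/6
Highest Hurwicz score = 109/30 → CropA.

CropA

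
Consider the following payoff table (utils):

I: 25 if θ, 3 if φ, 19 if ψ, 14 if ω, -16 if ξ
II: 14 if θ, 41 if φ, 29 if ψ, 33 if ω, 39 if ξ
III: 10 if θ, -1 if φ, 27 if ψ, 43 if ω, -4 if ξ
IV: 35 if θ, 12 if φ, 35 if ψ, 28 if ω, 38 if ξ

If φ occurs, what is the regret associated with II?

0

Best payoff under φ is 41.
Regret = 41 − 41 = 0.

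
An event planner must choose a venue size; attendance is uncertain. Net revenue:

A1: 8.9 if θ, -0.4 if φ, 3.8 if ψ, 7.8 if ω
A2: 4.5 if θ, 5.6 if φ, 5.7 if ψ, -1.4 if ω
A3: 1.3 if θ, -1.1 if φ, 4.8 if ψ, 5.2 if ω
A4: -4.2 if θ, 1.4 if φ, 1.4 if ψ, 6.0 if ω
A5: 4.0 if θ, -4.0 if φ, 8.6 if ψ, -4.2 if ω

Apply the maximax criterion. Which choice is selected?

A1

Row maxima: A1=8.9, A2=5.7, A3=5.2, A4=6.0, A5=8.6
Best best-case = 8.9 → A1.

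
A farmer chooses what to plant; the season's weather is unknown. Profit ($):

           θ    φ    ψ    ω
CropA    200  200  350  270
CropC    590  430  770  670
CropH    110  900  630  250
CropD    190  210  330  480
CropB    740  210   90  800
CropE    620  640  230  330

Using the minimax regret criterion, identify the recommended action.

CropC

Column bests: θ=740, φ=900, ψ=770, ω=800.
CropA regrets: 540, 700, 420, 530 → max 700
CropC regrets: 150, 470, 0, 130 → max 470
CropH regrets: 630, 0, 140, 550 → max 630
CropD regrets: 550, 690, 440, 320 → max 690
CropB regrets: 0, 690, 680, 0 → max 690
CropE regrets: 120, 260, 540, 470 → max 540
Smallest max regret = 470 → CropC.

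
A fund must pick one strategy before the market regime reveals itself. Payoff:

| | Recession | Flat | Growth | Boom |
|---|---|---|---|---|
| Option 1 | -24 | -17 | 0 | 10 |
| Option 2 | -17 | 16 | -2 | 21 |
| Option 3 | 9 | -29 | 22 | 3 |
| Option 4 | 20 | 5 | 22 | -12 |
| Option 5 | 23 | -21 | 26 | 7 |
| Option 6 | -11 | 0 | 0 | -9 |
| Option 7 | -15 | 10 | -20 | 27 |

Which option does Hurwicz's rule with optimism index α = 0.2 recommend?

Option 1: 0.2·10 + 0.8·(-24) = -17.2
Option 2: 0.2·21 + 0.8·(-17) = -9.4
Option 3: 0.2·22 + 0.8·(-29) = -18.8
Option 4: 0.2·22 + 0.8·(-12) = -5.2
Option 5: 0.2·26 + 0.8·(-21) = -11.6
Option 6: 0.2·0 + 0.8·(-11) = -8.8
Option 7: 0.2·27 + 0.8·(-20) = -10.6
Highest Hurwicz score = -5.2 → Option 4.

Option 4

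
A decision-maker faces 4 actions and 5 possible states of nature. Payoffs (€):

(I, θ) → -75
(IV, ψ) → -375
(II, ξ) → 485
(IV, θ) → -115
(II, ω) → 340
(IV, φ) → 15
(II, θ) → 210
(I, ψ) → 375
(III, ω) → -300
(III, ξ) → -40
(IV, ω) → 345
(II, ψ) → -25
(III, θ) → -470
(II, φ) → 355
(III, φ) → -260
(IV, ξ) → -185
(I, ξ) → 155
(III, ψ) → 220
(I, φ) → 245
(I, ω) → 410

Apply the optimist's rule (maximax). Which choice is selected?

II

Row maxima: I=410, II=485, III=220, IV=345
Best best-case = 485 → II.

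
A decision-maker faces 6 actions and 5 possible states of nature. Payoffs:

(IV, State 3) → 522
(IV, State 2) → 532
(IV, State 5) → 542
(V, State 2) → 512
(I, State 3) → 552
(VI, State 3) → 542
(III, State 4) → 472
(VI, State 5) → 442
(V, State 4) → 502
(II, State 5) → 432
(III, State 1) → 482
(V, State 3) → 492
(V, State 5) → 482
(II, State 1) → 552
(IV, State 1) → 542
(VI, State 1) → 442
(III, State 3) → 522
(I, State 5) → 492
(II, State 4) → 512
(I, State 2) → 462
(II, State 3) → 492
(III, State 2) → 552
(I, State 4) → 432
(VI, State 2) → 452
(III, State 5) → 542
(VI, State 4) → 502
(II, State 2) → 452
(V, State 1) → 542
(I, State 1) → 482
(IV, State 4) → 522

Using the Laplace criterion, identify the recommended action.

Row averages: I=484, II=488, III=514, IV=532, V=506, VI=476
Highest average = 532 → IV.

IV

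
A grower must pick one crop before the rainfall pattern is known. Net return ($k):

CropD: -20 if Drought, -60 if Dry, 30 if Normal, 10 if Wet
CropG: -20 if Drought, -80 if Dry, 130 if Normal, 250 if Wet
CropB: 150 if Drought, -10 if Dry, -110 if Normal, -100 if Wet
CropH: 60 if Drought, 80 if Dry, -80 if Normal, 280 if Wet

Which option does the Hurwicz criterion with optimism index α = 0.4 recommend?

CropH

CropD: 0.4·30 + 0.6·(-60) = -24
CropG: 0.4·250 + 0.6·(-80) = 52
CropB: 0.4·150 + 0.6·(-110) = -6
CropH: 0.4·280 + 0.6·(-80) = 64
Highest Hurwicz score = 64 → CropH.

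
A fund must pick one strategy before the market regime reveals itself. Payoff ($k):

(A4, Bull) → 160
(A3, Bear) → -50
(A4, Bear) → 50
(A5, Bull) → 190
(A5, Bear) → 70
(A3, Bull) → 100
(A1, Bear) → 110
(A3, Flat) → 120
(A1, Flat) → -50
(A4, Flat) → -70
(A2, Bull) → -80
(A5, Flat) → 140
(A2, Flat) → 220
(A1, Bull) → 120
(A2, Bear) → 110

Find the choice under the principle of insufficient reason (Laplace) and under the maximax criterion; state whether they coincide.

Row averages: A1=60, A2=250/3, A3=170/3, A4=140/3, A5=400/3
Highest average = 400/3 → A5.
Row maxima: A1=120, A2=220, A3=120, A4=160, A5=190
Best best-case = 220 → A2.

laplace → A5; maximax → A2 (disagree)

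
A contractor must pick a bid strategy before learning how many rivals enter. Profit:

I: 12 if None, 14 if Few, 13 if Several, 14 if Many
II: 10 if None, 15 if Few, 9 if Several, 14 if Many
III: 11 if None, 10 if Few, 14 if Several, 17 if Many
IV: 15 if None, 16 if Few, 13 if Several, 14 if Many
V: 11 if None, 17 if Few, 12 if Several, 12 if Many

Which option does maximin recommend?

Row minima: I=12, II=9, III=10, IV=13, V=11
Best worst-case = 13 → IV.

IV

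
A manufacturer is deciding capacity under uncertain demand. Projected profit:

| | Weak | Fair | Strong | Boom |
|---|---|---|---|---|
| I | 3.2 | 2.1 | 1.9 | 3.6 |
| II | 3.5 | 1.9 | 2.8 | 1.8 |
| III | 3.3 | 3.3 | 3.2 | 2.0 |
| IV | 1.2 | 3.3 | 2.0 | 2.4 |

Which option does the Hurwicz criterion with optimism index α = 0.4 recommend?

I

I: 0.4·3.6 + 0.6·1.9 = 2.58
II: 0.4·3.5 + 0.6·1.8 = 2.48
III: 0.4·3.3 + 0.6·2.0 = 2.52
IV: 0.4·3.3 + 0.6·1.2 = 2.04
Highest Hurwicz score = 2.58 → I.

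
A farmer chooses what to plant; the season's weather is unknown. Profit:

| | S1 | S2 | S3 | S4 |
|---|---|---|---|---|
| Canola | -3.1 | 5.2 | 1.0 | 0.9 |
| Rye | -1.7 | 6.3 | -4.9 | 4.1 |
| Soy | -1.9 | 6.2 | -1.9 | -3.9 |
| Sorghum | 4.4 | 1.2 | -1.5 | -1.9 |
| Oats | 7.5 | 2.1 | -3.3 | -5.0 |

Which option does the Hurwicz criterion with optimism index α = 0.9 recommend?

Oats

Canola: 0.9·5.2 + 0.1·(-3.1) = 4.37
Rye: 0.9·6.3 + 0.1·(-4.9) = 5.18
Soy: 0.9·6.2 + 0.1·(-3.9) = 5.19
Sorghum: 0.9·4.4 + 0.1·(-1.9) = 3.77
Oats: 0.9·7.5 + 0.1·(-5.0) = 6.25
Highest Hurwicz score = 6.25 → Oats.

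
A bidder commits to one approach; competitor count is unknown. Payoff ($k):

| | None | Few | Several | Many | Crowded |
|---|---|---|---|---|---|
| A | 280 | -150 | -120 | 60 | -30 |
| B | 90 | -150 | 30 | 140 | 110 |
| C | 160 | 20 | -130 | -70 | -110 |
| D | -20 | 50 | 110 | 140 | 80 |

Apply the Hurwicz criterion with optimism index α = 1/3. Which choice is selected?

A: 1/3·280 + 2/3·(-150) = -20/3
B: 1/3·140 + 2/3·(-150) = -160/3
C: 1/3·160 + 2/3·(-130) = -100/3
D: 1/3·140 + 2/3·(-20) = 100/3
Highest Hurwicz score = 100/3 → D.

D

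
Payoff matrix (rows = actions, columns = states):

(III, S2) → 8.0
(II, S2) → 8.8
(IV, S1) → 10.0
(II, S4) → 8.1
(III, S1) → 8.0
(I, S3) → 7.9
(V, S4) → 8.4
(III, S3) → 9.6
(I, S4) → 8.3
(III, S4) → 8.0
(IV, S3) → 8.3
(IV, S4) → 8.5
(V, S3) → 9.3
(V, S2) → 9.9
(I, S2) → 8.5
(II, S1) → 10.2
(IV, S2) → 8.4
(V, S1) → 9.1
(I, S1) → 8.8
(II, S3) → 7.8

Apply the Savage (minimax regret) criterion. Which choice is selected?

V

Column bests: S1=10.2, S2=9.9, S3=9.6, S4=8.5.
I regrets: 1.4, 1.4, 1.7, 0.2 → max 1.7
II regrets: 0.0, 1.1, 1.8, 0.4 → max 1.8
III regrets: 2.2, 1.9, 0.0, 0.5 → max 2.2
IV regrets: 0.2, 1.5, 1.3, 0.0 → max 1.5
V regrets: 1.1, 0.0, 0.3, 0.1 → max 1.1
Smallest max regret = 1.1 → V.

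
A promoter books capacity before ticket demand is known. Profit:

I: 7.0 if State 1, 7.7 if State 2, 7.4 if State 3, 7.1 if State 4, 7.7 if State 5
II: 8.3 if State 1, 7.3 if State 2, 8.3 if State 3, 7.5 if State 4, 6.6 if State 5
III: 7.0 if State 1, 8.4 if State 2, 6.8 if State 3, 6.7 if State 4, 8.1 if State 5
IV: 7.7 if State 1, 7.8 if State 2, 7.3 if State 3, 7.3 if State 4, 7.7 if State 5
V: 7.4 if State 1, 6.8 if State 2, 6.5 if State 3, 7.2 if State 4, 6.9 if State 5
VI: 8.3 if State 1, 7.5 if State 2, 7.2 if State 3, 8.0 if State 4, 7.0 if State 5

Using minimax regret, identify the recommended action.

Column bests: State 1=8.3, State 2=8.4, State 3=8.3, State 4=8.0, State 5=8.1.
I regrets: 1.3, 0.7, 0.9, 0.9, 0.4 → max 1.3
II regrets: 0.0, 1.1, 0.0, 0.5, 1.5 → max 1.5
III regrets: 1.3, 0.0, 1.5, 1.3, 0.0 → max 1.5
IV regrets: 0.6, 0.6, 1.0, 0.7, 0.4 → max 1.0
V regrets: 0.9, 1.6, 1.8, 0.8, 1.2 → max 1.8
VI regrets: 0.0, 0.9, 1.1, 0.0, 1.1 → max 1.1
Smallest max regret = 1.0 → IV.

IV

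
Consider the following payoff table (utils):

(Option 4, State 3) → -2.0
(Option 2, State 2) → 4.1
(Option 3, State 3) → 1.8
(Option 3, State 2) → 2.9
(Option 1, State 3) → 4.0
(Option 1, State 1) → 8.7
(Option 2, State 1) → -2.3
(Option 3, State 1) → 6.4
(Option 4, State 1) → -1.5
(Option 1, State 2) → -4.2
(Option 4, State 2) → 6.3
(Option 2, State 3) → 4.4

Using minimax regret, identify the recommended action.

Column bests: State 1=8.7, State 2=6.3, State 3=4.4.
Option 1 regrets: 0.0, 10.5, 0.4 → max 10.5
Option 2 regrets: 11.0, 2.2, 0.0 → max 11.0
Option 3 regrets: 2.3, 3.4, 2.6 → max 3.4
Option 4 regrets: 10.2, 0.0, 6.4 → max 10.2
Smallest max regret = 3.4 → Option 3.

Option 3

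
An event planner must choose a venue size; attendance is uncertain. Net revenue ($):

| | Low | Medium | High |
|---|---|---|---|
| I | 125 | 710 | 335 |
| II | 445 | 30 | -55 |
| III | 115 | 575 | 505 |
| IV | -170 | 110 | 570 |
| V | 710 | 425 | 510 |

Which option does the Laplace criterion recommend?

V

Row averages: I=390, II=140, III=1195/3, IV=170, V=1645/3
Highest average = 1645/3 → V.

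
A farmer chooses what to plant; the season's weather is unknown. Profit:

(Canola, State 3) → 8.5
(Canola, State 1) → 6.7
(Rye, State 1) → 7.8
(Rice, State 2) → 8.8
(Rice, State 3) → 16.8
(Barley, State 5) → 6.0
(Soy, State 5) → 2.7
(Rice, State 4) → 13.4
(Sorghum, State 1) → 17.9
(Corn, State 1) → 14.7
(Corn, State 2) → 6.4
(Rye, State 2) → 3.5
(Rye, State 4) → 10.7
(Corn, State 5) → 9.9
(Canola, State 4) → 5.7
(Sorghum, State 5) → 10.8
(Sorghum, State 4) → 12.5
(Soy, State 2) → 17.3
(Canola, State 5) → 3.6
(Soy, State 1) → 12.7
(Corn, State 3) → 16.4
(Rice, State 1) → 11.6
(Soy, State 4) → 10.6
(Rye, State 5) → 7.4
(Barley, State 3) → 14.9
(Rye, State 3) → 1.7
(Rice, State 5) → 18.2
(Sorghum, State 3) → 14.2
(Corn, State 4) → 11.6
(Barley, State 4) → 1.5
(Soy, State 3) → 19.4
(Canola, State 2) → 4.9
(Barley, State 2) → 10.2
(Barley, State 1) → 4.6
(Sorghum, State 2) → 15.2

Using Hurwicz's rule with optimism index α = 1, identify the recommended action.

Soy

Barley: 1·14.9 + 0·1.5 = 14.9
Rye: 1·10.7 + 0·1.7 = 10.7
Corn: 1·16.4 + 0·6.4 = 16.4
Sorghum: 1·17.9 + 0·10.8 = 17.9
Canola: 1·8.5 + 0·3.6 = 8.5
Rice: 1·18.2 + 0·8.8 = 18.2
Soy: 1·19.4 + 0·2.7 = 19.4
Highest Hurwicz score = 19.4 → Soy.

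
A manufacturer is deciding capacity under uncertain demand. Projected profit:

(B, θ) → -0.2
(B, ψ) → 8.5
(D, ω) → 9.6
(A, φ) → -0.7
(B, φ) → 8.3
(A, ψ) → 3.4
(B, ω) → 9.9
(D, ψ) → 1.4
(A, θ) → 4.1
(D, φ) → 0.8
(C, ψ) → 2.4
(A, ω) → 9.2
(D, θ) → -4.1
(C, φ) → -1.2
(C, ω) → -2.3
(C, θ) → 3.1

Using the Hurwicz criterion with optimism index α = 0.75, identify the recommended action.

B

A: 0.75·9.2 + 0.25·(-0.7) = 6.725
B: 0.75·9.9 + 0.25·(-0.2) = 7.375
C: 0.75·3.1 + 0.25·(-2.3) = 1.75
D: 0.75·9.6 + 0.25·(-4.1) = 6.175
Highest Hurwicz score = 7.375 → B.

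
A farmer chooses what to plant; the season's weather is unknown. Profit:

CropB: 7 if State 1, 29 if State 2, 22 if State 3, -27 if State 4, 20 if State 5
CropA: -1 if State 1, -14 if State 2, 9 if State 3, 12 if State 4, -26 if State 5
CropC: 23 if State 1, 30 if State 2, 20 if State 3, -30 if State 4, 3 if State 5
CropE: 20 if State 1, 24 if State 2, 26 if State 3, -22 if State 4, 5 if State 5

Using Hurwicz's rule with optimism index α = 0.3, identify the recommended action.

CropE

CropB: 0.3·29 + 0.7·(-27) = -10.2
CropA: 0.3·12 + 0.7·(-26) = -14.6
CropC: 0.3·30 + 0.7·(-30) = -12
CropE: 0.3·26 + 0.7·(-22) = -7.6
Highest Hurwicz score = -7.6 → CropE.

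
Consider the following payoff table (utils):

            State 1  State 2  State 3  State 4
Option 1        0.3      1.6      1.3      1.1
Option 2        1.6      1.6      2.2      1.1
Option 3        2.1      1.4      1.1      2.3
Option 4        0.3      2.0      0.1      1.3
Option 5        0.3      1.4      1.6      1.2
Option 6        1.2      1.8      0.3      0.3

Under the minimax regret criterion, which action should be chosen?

Column bests: State 1=2.1, State 2=2.0, State 3=2.2, State 4=2.3.
Option 1 regrets: 1.8, 0.4, 0.9, 1.2 → max 1.8
Option 2 regrets: 0.5, 0.4, 0.0, 1.2 → max 1.2
Option 3 regrets: 0.0, 0.6, 1.1, 0.0 → max 1.1
Option 4 regrets: 1.8, 0.0, 2.1, 1.0 → max 2.1
Option 5 regrets: 1.8, 0.6, 0.6, 1.1 → max 1.8
Option 6 regrets: 0.9, 0.2, 1.9, 2.0 → max 2.0
Smallest max regret = 1.1 → Option 3.

Option 3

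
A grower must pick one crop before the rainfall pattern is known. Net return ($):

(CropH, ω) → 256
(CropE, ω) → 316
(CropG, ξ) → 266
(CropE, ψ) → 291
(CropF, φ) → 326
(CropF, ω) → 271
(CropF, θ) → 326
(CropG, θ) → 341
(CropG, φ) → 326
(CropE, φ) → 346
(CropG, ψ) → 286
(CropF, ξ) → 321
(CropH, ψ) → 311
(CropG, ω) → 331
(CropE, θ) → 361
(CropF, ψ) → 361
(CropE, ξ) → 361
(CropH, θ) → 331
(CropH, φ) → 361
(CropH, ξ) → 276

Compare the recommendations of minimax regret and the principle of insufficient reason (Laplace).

Column bests: θ=361, φ=361, ψ=361, ω=331, ξ=361.
CropH regrets: 30, 0, 50, 75, 85 → max 85
CropF regrets: 35, 35, 0, 60, 40 → max 60
CropG regrets: 20, 35, 75, 0, 95 → max 95
CropE regrets: 0, 15, 70, 15, 0 → max 70
Smallest max regret = 60 → CropF.
Row averages: CropH=307, CropF=321, CropG=310, CropE=335
Highest average = 335 → CropE.

minimax regret → CropF; laplace → CropE (disagree)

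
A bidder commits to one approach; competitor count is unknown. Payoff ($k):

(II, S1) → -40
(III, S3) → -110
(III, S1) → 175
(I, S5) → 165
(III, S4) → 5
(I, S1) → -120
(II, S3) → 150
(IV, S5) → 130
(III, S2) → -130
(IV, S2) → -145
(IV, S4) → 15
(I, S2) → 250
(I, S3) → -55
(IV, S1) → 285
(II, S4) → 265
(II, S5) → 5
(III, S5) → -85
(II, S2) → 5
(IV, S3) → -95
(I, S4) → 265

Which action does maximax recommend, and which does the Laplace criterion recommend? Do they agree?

Row maxima: I=265, II=265, III=175, IV=285
Best best-case = 285 → IV.
Row averages: I=101, II=77, III=-29, IV=38
Highest average = 101 → I.

maximax → IV; laplace → I (disagree)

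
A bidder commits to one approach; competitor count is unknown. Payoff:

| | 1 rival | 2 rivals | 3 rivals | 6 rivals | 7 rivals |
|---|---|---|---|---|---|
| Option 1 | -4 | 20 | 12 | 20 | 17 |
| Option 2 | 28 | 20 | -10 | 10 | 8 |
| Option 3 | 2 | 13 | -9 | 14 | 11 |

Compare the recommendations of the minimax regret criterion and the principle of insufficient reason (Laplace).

minimax regret → Option 2; laplace → Option 1 (disagree)

Column bests: 1 rival=28, 2 rivals=20, 3 rivals=12, 6 rivals=20, 7 rivals=17.
Option 1 regrets: 32, 0, 0, 0, 0 → max 32
Option 2 regrets: 0, 0, 22, 10, 9 → max 22
Option 3 regrets: 26, 7, 21, 6, 6 → max 26
Smallest max regret = 22 → Option 2.
Row averages: Option 1=13, Option 2=11.2, Option 3=6.2
Highest average = 13 → Option 1.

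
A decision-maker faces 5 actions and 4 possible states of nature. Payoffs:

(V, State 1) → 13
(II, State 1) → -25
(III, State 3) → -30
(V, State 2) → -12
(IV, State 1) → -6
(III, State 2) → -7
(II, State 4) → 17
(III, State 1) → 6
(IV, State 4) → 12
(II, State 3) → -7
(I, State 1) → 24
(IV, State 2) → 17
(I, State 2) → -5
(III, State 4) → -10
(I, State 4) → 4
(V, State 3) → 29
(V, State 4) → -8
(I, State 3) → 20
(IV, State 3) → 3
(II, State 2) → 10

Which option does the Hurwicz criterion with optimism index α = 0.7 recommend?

V

I: 0.7·24 + 0.3·(-5) = 15.3
II: 0.7·17 + 0.3·(-25) = 4.4
III: 0.7·6 + 0.3·(-30) = -4.8
IV: 0.7·17 + 0.3·(-6) = 10.1
V: 0.7·29 + 0.3·(-12) = 16.7
Highest Hurwicz score = 16.7 → V.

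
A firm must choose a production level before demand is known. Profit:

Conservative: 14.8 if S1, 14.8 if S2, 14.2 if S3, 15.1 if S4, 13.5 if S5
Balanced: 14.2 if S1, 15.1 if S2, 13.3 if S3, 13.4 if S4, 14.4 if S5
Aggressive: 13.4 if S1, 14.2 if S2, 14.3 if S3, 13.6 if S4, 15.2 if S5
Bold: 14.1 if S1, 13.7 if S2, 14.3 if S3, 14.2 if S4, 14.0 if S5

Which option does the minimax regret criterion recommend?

Bold

Column bests: S1=14.8, S2=15.1, S3=14.3, S4=15.1, S5=15.2.
Conservative regrets: 0.0, 0.3, 0.1, 0.0, 1.7 → max 1.7
Balanced regrets: 0.6, 0.0, 1.0, 1.7, 0.8 → max 1.7
Aggressive regrets: 1.4, 0.9, 0.0, 1.5, 0.0 → max 1.5
Bold regrets: 0.7, 1.4, 0.0, 0.9, 1.2 → max 1.4
Smallest max regret = 1.4 → Bold.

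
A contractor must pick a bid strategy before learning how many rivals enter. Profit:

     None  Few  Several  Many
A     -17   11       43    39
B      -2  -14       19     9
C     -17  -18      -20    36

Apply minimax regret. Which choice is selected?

A

Column bests: None=-2, Few=11, Several=43, Many=39.
A regrets: 15, 0, 0, 0 → max 15
B regrets: 0, 25, 24, 30 → max 30
C regrets: 15, 29, 63, 3 → max 63
Smallest max regret = 15 → A.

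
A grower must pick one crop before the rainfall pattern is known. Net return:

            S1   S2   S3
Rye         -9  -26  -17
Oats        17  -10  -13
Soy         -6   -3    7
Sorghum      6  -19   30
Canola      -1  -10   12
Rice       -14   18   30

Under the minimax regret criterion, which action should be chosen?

Soy

Column bests: S1=17, S2=18, S3=30.
Rye regrets: 26, 44, 47 → max 47
Oats regrets: 0, 28, 43 → max 43
Soy regrets: 23, 21, 23 → max 23
Sorghum regrets: 11, 37, 0 → max 37
Canola regrets: 18, 28, 18 → max 28
Rice regrets: 31, 0, 0 → max 31
Smallest max regret = 23 → Soy.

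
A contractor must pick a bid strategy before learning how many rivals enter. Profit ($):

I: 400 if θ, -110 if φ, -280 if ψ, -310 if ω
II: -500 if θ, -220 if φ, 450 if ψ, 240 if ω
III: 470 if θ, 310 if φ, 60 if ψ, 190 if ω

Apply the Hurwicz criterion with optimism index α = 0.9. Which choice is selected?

I: 0.9·400 + 0.1·(-310) = 329
II: 0.9·450 + 0.1·(-500) = 355
III: 0.9·470 + 0.1·60 = 429
Highest Hurwicz score = 429 → III.

III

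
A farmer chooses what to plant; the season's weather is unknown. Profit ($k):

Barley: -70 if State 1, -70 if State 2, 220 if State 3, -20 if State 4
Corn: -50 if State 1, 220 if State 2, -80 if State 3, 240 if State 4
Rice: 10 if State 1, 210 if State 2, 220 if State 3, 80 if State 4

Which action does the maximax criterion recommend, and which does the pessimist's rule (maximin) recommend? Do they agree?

maximax → Corn; maximin → Rice (disagree)

Row maxima: Barley=220, Corn=240, Rice=220
Best best-case = 240 → Corn.
Row minima: Barley=-70, Corn=-80, Rice=10
Best worst-case = 10 → Rice.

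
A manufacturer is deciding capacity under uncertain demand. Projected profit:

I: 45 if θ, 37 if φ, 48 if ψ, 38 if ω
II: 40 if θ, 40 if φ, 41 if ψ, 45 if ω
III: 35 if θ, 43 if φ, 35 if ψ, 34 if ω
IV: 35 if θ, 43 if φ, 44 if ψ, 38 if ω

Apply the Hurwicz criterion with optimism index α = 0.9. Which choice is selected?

I: 0.9·48 + 0.1·37 = 46.9
II: 0.9·45 + 0.1·40 = 44.5
III: 0.9·43 + 0.1·34 = 42.1
IV: 0.9·44 + 0.1·35 = 43.1
Highest Hurwicz score = 46.9 → I.

I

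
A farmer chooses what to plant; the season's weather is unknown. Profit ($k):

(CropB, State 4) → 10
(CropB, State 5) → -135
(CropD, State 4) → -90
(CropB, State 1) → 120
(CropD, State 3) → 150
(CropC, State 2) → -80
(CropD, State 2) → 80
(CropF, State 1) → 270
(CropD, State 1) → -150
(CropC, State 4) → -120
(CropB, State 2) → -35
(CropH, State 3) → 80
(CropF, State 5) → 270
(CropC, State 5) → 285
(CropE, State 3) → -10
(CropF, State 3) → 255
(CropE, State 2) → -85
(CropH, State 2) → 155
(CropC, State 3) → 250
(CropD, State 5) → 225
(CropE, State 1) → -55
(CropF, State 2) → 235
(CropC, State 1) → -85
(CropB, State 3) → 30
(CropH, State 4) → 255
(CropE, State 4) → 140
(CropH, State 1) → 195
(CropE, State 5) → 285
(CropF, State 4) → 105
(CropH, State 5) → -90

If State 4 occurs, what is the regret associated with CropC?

Best payoff under State 4 is 255.
Regret = 255 − (-120) = 375.

375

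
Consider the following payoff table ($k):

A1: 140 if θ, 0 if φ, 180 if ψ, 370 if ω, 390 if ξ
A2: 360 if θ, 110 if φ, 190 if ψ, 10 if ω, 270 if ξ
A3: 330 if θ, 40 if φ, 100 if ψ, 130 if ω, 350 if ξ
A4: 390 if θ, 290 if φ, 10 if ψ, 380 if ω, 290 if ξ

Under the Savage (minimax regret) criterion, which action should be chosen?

A4

Column bests: θ=390, φ=290, ψ=190, ω=380, ξ=390.
A1 regrets: 250, 290, 10, 10, 0 → max 290
A2 regrets: 30, 180, 0, 370, 120 → max 370
A3 regrets: 60, 250, 90, 250, 40 → max 250
A4 regrets: 0, 0, 180, 0, 100 → max 180
Smallest max regret = 180 → A4.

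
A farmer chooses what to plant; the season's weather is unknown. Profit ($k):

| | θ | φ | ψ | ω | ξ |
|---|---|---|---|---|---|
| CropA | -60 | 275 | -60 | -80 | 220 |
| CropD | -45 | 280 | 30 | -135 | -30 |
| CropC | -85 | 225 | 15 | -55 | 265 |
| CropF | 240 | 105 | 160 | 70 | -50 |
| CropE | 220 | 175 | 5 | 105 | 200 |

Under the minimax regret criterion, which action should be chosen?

Column bests: θ=240, φ=280, ψ=160, ω=105, ξ=265.
CropA regrets: 300, 5, 220, 185, 45 → max 300
CropD regrets: 285, 0, 130, 240, 295 → max 295
CropC regrets: 325, 55, 145, 160, 0 → max 325
CropF regrets: 0, 175, 0, 35, 315 → max 315
CropE regrets: 20, 105, 155, 0, 65 → max 155
Smallest max regret = 155 → CropE.

CropE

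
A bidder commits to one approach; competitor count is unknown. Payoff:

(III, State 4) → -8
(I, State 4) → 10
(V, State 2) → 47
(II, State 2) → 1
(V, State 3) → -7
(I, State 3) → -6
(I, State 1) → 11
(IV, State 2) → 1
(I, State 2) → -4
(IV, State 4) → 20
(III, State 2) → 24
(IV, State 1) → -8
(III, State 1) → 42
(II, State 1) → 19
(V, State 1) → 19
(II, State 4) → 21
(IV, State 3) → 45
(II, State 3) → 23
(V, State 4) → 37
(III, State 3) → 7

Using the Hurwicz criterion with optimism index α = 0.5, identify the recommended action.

V

I: 0.5·11 + 0.5·(-6) = 2.5
II: 0.5·23 + 0.5·1 = 12
III: 0.5·42 + 0.5·(-8) = 17
IV: 0.5·45 + 0.5·(-8) = 18.5
V: 0.5·47 + 0.5·(-7) = 20
Highest Hurwicz score = 20 → V.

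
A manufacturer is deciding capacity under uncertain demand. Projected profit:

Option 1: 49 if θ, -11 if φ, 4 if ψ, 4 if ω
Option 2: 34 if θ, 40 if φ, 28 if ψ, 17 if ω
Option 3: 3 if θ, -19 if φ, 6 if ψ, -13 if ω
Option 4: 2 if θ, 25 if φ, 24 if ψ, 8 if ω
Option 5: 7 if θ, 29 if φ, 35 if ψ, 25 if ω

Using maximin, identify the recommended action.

Option 2

Row minima: Option 1=-11, Option 2=17, Option 3=-19, Option 4=2, Option 5=7
Best worst-case = 17 → Option 2.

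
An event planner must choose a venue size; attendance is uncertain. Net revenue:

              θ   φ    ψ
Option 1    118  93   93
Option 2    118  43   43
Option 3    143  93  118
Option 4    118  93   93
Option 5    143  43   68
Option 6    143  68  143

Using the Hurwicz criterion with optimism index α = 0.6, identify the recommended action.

Option 3

Option 1: 0.6·118 + 0.4·93 = 108
Option 2: 0.6·118 + 0.4·43 = 88
Option 3: 0.6·143 + 0.4·93 = 123
Option 4: 0.6·118 + 0.4·93 = 108
Option 5: 0.6·143 + 0.4·43 = 103
Option 6: 0.6·143 + 0.4·68 = 113
Highest Hurwicz score = 123 → Option 3.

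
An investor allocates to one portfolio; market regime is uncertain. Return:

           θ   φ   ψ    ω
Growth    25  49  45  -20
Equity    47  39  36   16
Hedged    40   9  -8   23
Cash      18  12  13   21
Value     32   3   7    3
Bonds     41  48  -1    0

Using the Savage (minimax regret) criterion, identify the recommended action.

Column bests: θ=47, φ=49, ψ=45, ω=23.
Growth regrets: 22, 0, 0, 43 → max 43
Equity regrets: 0, 10, 9, 7 → max 10
Hedged regrets: 7, 40, 53, 0 → max 53
Cash regrets: 29, 37, 32, 2 → max 37
Value regrets: 15, 46, 38, 20 → max 46
Bonds regrets: 6, 1, 46, 23 → max 46
Smallest max regret = 10 → Equity.

Equity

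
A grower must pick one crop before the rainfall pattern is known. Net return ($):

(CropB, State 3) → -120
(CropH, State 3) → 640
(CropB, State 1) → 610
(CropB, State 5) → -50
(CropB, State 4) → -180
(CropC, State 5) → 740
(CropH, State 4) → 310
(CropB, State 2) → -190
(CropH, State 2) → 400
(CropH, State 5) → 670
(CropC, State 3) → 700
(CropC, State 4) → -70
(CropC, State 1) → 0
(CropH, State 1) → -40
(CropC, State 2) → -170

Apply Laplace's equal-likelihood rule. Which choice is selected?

CropH

Row averages: CropH=396, CropC=240, CropB=14
Highest average = 396 → CropH.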